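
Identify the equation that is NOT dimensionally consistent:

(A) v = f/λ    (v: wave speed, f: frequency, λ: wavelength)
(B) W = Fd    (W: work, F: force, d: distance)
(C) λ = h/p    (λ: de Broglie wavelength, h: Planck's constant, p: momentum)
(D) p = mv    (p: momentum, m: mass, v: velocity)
(A) v = f/λ

The equation (A) v = f/λ is dimensionally incorrect.

LHS (v): [L T^-1]
RHS (f/λ): [L^-1 T^-1] ✗

The dimensions do not match. The other three equations balance.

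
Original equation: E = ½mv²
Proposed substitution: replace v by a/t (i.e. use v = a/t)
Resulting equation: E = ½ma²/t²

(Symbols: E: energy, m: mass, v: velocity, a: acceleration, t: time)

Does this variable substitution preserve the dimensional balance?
No

[v] = [L T^-1] and [a/t] = [L T^-3]. These differ, so the substitution replaces a quantity by one of different dimensions and the result E = ½ma²/t² has LHS [L^2 M T^-2] vs RHS [L^2 M T^-6] — inconsistent.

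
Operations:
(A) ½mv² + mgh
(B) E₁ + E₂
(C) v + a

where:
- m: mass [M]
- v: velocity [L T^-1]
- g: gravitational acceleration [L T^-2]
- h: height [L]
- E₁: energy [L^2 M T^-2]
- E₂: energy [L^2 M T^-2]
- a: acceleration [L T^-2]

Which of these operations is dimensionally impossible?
(C) v + a

(A) ½mv² + mgh: ½mv² [L^2 M T^-2] and mgh [L^2 M T^-2] — same dimensions ✓
(B) E₁ + E₂: E₁ [L^2 M T^-2] and E₂ [L^2 M T^-2] — same dimensions ✓
(C) v + a: v [L T^-1] and a [L T^-2] — different dimensions cannot be added/subtracted ✗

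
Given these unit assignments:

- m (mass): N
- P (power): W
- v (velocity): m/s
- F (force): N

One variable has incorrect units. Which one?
m

The variable m (mass) should have units kg, not N.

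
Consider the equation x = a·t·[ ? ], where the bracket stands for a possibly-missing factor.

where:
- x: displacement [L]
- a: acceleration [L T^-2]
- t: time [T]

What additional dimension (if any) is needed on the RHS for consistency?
[T] — time (e.g. t)

x has dimensions [L]; a·t has dimensions [L T^-1].
The bracketed factor must supply [L] / [L T^-1] = [T].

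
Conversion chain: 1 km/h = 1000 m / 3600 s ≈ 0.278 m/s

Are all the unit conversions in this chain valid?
The chain is correct (no errors).

Correct: 1 km = 1000 m, 1 h = 3600 s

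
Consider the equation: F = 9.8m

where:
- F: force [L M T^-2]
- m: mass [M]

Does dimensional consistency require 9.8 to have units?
Yes

F has dimensions [L M T^-2], while m alone has dimensions [M]. For the equation to balance, the factor 9.8 must carry dimensions [L T^-2] — it is a dimensional constant (a numerical value of a physical quantity with its units suppressed), not a pure number.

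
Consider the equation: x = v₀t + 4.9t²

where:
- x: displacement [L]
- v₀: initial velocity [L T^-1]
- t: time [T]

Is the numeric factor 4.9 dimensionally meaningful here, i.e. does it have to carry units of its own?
Yes

x has dimensions [L], while t² alone has dimensions [T^2]. For the equation to balance, the factor 4.9 must carry dimensions [L T^-2] — it is a dimensional constant (a numerical value of a physical quantity with its units suppressed), not a pure number.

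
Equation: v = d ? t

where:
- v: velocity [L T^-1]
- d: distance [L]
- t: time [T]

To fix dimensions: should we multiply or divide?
division (÷): v = d ÷ t

v [L T^-1]; d [L]; t [T].
d × t → [L T] ✗
d ÷ t → [L T^-1] ✓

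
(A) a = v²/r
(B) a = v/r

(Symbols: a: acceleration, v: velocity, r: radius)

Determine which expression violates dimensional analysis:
(B)

(A) a = v²/r: LHS [L T^-2], RHS [L T^-2] ✓
(B) a = v/r: LHS [L T^-2], RHS [T^-1] ✗

Expression (B) a = v/r is dimensionally incorrect.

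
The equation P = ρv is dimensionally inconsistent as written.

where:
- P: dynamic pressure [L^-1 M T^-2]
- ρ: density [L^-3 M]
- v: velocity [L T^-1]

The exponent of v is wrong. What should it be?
The exponent of v should be 2: P = ρv^2

The LHS P has dimensions [L^-1 M T^-2]; v has dimensions [L T^-1].
As written, the RHS ρv (exponent 1 on v) has dimensions [L^-2 M T^-1], which does not match.
With exponent 2, the RHS ρv^2 has dimensions [L^-1 M T^-2], matching the LHS.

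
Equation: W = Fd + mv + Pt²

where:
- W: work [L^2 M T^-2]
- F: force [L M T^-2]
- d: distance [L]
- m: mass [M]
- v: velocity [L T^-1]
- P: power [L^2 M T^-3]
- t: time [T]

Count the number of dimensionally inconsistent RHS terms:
2

LHS W: [L^2 M T^-2]
- Fd: [L^2 M T^-2] ✓
- mv: [L M T^-1] ✗
- Pt²: [L^2 M T^-1] ✗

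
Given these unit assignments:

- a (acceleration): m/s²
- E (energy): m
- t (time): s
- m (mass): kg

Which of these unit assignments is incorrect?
E

The variable E (energy) should have units J, not m.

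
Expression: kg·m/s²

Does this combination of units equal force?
Yes

The expression kg·m/s² has dimensions [L M T^-2], which is exactly force [L M T^-2].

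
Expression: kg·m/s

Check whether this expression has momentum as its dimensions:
Yes

The expression kg·m/s has dimensions [L M T^-1], which is exactly momentum [L M T^-1].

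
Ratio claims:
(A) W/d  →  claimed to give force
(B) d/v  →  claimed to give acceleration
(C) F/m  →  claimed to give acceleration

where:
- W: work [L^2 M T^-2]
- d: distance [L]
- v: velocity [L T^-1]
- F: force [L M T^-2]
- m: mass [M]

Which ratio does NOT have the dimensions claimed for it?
(B) d/v does not give acceleration

(A) W/d: [L M T^-2] = force [L M T^-2] ✓
(B) d/v: [T] ≠ acceleration [L T^-2] ✗
(C) F/m: [L T^-2] = acceleration [L T^-2] ✓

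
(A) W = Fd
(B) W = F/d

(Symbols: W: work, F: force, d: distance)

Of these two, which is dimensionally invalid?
(B)

(A) W = Fd: LHS [L^2 M T^-2], RHS [L^2 M T^-2] ✓
(B) W = F/d: LHS [L^2 M T^-2], RHS [M T^-2] ✗

Expression (B) W = F/d is dimensionally incorrect.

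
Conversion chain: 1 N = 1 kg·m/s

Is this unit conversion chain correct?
The chain is incorrect (it contains an error).

Incorrect: Newton is kg·m/s², not kg·m/s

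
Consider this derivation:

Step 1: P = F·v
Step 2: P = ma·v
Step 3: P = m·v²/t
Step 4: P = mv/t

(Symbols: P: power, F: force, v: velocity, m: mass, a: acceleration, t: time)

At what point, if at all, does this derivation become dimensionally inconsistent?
Step 4

Step 1: P = F·v → LHS [L^2 M T^-3], RHS [L^2 M T^-3] ✓
Step 2: P = ma·v → LHS [L^2 M T^-3], RHS [L^2 M T^-3] ✓
Step 3: P = m·v²/t → LHS [L^2 M T^-3], RHS [L^2 M T^-3] ✓
Step 4: P = mv/t → LHS [L^2 M T^-3], RHS [L M T^-2] ✗

The first dimensional inconsistency appears in step 4: P = mv/t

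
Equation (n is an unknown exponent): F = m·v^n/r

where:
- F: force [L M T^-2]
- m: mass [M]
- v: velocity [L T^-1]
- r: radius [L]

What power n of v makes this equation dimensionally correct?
n = 2

F has dimensions [L M T^-2]; v has dimensions [L T^-1].
The rest of the RHS has dimensions [L^-1 M], so v^n must supply [L^2 T^-2].
With n = 2: m·v^2/r has dimensions [L M T^-2], matching the LHS ✓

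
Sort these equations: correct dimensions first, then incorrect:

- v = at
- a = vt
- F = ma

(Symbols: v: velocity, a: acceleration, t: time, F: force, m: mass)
Dimensionally correct: v = at, F = ma
Dimensionally incorrect: a = vt
Ordered (correct first, then incorrect): v = at, F = ma, a = vt

- v = at: LHS [L T^-1], RHS [L T^-1] → correct ✓
- a = vt: LHS [L T^-2], RHS [L] → incorrect ✗
- F = ma: LHS [L M T^-2], RHS [L M T^-2] → correct ✓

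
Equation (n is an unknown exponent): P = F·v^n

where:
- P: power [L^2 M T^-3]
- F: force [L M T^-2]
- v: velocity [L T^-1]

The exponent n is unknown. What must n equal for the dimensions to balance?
n = 1

P has dimensions [L^2 M T^-3]; v has dimensions [L T^-1].
The rest of the RHS has dimensions [L M T^-2], so v^n must supply [L T^-1].
With n = 1: F·v^1 has dimensions [L^2 M T^-3], matching the LHS ✓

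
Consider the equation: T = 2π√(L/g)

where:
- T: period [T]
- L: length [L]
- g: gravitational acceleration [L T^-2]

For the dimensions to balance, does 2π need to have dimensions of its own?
No

T has dimensions [T] and √(L/g) already has dimensions [T], so the equation balances without 2π contributing any dimensions. 2π is a pure (dimensionless) number; changing or removing it would not affect dimensional consistency.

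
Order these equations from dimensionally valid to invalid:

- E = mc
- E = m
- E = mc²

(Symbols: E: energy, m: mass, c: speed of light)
Dimensionally correct: E = mc²
Dimensionally incorrect: E = mc, E = m
Ordered (correct first, then incorrect): E = mc², E = mc, E = m

- E = mc: LHS [L^2 M T^-2], RHS [L M T^-1] → incorrect ✗
- E = m: LHS [L^2 M T^-2], RHS [M] → incorrect ✗
- E = mc²: LHS [L^2 M T^-2], RHS [L^2 M T^-2] → correct ✓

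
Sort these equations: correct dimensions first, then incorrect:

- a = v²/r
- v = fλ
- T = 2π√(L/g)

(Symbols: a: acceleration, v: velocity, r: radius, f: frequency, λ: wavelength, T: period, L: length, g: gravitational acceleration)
Dimensionally correct: a = v²/r, v = fλ, T = 2π√(L/g)
Dimensionally incorrect: none
Ordered (correct first, then incorrect): a = v²/r, v = fλ, T = 2π√(L/g)

- a = v²/r: LHS [L T^-2], RHS [L T^-2] → correct ✓
- v = fλ: LHS [L T^-1], RHS [L T^-1] → correct ✓
- T = 2π√(L/g): LHS [T], RHS [T] → correct ✓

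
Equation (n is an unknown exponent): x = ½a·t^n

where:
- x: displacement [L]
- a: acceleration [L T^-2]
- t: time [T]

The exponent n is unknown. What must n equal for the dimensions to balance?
n = 2

x has dimensions [L]; t has dimensions [T].
The rest of the RHS has dimensions [L T^-2], so t^n must supply [T^2].
With n = 2: ½a·t^2 has dimensions [L], matching the LHS ✓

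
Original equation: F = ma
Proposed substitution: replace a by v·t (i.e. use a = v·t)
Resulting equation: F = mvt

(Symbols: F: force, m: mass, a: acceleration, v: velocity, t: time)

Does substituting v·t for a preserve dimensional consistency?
No

[a] = [L T^-2] and [v·t] = [L]. These differ, so the substitution replaces a quantity by one of different dimensions and the result F = mvt has LHS [L M T^-2] vs RHS [L M] — inconsistent.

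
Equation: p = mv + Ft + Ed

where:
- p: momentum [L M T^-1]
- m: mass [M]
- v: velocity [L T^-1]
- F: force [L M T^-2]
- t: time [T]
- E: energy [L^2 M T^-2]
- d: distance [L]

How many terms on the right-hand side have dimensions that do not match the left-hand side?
1

LHS p: [L M T^-1]
- mv: [L M T^-1] ✓
- Ft: [L M T^-1] ✓
- Ed: [L^3 M T^-2] ✗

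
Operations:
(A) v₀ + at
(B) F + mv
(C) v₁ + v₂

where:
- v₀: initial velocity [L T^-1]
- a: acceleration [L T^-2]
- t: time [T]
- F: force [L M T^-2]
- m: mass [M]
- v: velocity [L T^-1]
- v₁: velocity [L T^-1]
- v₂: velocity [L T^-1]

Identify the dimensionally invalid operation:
(B) F + mv

(A) v₀ + at: v₀ [L T^-1] and at [L T^-1] — same dimensions ✓
(B) F + mv: F [L M T^-2] and mv [L M T^-1] — different dimensions cannot be added/subtracted ✗
(C) v₁ + v₂: v₁ [L T^-1] and v₂ [L T^-1] — same dimensions ✓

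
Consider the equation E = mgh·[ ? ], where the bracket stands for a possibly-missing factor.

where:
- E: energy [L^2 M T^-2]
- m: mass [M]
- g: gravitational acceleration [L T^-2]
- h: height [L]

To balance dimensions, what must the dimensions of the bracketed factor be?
Nothing is missing — the bracketed factor must be dimensionless.

E has dimensions [L^2 M T^-2] and mgh already has dimensions [L^2 M T^-2], so E = mgh is dimensionally complete.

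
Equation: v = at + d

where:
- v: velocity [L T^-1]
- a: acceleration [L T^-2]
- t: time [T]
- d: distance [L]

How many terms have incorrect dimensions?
1

LHS v: [L T^-1]
- at: [L T^-1] ✓
- d: [L] ✗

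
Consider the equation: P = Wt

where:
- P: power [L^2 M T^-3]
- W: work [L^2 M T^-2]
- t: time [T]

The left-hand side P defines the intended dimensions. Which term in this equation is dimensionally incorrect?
The right-hand side term Wt

P has dimensions [L^2 M T^-3], but Wt has dimensions [L^2 M T^-1], so the term Wt is dimensionally wrong for P.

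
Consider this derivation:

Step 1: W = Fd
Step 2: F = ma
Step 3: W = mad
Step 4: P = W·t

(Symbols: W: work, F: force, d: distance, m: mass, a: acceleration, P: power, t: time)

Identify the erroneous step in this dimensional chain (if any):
Step 4

Step 1: W = Fd → LHS [L^2 M T^-2], RHS [L^2 M T^-2] ✓
Step 2: F = ma → LHS [L M T^-2], RHS [L M T^-2] ✓
Step 3: W = mad → LHS [L^2 M T^-2], RHS [L^2 M T^-2] ✓
Step 4: P = W·t → LHS [L^2 M T^-3], RHS [L^2 M T^-1] ✗

The first dimensional inconsistency appears in step 4: P = W·t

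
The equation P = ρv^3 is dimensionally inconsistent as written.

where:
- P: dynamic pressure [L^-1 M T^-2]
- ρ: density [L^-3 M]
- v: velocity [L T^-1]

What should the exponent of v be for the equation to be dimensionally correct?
The exponent of v should be 2: P = ρv^2

The LHS P has dimensions [L^-1 M T^-2]; v has dimensions [L T^-1].
As written, the RHS ρv^3 (exponent 3 on v) has dimensions [M T^-3], which does not match.
With exponent 2, the RHS ρv^2 has dimensions [L^-1 M T^-2], matching the LHS.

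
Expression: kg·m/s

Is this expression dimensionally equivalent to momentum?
Yes

The expression kg·m/s has dimensions [L M T^-1], which is exactly momentum [L M T^-1].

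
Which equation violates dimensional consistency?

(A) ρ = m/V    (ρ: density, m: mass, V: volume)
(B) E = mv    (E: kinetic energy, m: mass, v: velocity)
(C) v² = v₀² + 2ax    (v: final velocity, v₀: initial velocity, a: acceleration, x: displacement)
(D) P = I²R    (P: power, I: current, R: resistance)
(B) E = mv

The equation (B) E = mv is dimensionally incorrect.

LHS (E): [L^2 M T^-2]
RHS (mv): [L M T^-1] ✗

The dimensions do not match. The other three equations balance.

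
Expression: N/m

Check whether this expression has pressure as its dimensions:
No

The expression N/m has dimensions [M T^-2], but pressure has dimensions [L^-1 M T^-2].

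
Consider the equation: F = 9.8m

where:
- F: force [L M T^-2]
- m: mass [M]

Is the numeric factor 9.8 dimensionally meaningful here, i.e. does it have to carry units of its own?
Yes

F has dimensions [L M T^-2], while m alone has dimensions [M]. For the equation to balance, the factor 9.8 must carry dimensions [L T^-2] — it is a dimensional constant (a numerical value of a physical quantity with its units suppressed), not a pure number.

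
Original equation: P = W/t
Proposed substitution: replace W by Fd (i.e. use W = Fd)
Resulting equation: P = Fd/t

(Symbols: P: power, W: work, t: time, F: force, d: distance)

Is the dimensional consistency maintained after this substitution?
Yes

[W] = [L^2 M T^-2] and [Fd] = [L^2 M T^-2]. These match, so the substitution replaces a quantity by one of the same dimensions and the result P = Fd/t has LHS [L^2 M T^-3] vs RHS [L^2 M T^-3] — still consistent.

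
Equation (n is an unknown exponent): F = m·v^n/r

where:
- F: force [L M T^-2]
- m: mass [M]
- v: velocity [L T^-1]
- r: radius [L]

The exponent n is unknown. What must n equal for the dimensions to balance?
n = 2

F has dimensions [L M T^-2]; v has dimensions [L T^-1].
The rest of the RHS has dimensions [L^-1 M], so v^n must supply [L^2 T^-2].
With n = 2: m·v^2/r has dimensions [L M T^-2], matching the LHS ✓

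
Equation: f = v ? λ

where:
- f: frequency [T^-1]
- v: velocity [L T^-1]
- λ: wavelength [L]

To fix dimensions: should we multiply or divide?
division (÷): f = v ÷ λ

f [T^-1]; v [L T^-1]; λ [L].
v × λ → [L^2 T^-1] ✗
v ÷ λ → [T^-1] ✓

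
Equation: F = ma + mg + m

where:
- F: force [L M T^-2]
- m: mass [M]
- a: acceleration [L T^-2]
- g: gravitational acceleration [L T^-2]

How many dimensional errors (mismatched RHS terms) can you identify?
1

LHS F: [L M T^-2]
- ma: [L M T^-2] ✓
- mg: [L M T^-2] ✓
- m: [M] ✗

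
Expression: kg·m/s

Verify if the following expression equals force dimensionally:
No

The expression kg·m/s has dimensions [L M T^-1], but force has dimensions [L M T^-2].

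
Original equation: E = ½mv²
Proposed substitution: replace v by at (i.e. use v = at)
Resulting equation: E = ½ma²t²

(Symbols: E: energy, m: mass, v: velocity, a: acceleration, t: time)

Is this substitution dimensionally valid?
Yes

[v] = [L T^-1] and [at] = [L T^-1]. These match, so the substitution replaces a quantity by one of the same dimensions and the result E = ½ma²t² has LHS [L^2 M T^-2] vs RHS [L^2 M T^-2] — still consistent.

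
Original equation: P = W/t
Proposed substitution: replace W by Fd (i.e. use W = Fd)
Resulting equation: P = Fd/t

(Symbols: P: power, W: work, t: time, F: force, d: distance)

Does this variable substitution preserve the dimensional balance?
Yes

[W] = [L^2 M T^-2] and [Fd] = [L^2 M T^-2]. These match, so the substitution replaces a quantity by one of the same dimensions and the result P = Fd/t has LHS [L^2 M T^-3] vs RHS [L^2 M T^-3] — still consistent.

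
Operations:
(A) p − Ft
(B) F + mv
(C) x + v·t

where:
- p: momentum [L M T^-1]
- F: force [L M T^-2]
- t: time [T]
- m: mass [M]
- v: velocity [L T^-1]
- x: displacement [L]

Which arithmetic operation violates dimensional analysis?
(B) F + mv

(A) p − Ft: p [L M T^-1] and Ft [L M T^-1] — same dimensions ✓
(B) F + mv: F [L M T^-2] and mv [L M T^-1] — different dimensions cannot be added/subtracted ✗
(C) x + v·t: x [L] and v·t [L] — same dimensions ✓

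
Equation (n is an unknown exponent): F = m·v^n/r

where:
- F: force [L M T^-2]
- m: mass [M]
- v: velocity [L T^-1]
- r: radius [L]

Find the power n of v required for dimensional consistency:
n = 2

F has dimensions [L M T^-2]; v has dimensions [L T^-1].
The rest of the RHS has dimensions [L^-1 M], so v^n must supply [L^2 T^-2].
With n = 2: m·v^2/r has dimensions [L M T^-2], matching the LHS ✓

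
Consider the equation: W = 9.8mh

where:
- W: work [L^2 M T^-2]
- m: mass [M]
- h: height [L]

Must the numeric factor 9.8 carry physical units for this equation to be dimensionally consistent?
Yes

W has dimensions [L^2 M T^-2], while mh alone has dimensions [L M]. For the equation to balance, the factor 9.8 must carry dimensions [L T^-2] — it is a dimensional constant (a numerical value of a physical quantity with its units suppressed), not a pure number.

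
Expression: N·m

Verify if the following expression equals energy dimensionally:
Yes

The expression N·m has dimensions [L^2 M T^-2], which is exactly energy [L^2 M T^-2].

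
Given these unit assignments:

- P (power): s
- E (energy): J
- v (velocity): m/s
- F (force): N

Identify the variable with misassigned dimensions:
P

The variable P (power) should have units W, not s.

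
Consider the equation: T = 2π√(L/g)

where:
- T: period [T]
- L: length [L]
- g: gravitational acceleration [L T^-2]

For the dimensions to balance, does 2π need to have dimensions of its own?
No

T has dimensions [T] and √(L/g) already has dimensions [T], so the equation balances without 2π contributing any dimensions. 2π is a pure (dimensionless) number; changing or removing it would not affect dimensional consistency.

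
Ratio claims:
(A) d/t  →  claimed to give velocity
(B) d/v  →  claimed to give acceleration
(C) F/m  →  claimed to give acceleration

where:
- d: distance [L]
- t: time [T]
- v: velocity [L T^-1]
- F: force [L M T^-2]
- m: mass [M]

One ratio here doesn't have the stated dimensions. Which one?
(B) d/v does not give acceleration

(A) d/t: [L T^-1] = velocity [L T^-1] ✓
(B) d/v: [T] ≠ acceleration [L T^-2] ✗
(C) F/m: [L T^-2] = acceleration [L T^-2] ✓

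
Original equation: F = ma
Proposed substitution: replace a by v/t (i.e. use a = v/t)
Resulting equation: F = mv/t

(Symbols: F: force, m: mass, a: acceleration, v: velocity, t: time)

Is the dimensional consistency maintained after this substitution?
Yes

[a] = [L T^-2] and [v/t] = [L T^-2]. These match, so the substitution replaces a quantity by one of the same dimensions and the result F = mv/t has LHS [L M T^-2] vs RHS [L M T^-2] — still consistent.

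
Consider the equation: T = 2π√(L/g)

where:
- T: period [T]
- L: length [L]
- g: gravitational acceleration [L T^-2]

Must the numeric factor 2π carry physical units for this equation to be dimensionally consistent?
No

T has dimensions [T] and √(L/g) already has dimensions [T], so the equation balances without 2π contributing any dimensions. 2π is a pure (dimensionless) number; changing or removing it would not affect dimensional consistency.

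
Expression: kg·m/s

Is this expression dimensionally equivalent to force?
No

The expression kg·m/s has dimensions [L M T^-1], but force has dimensions [L M T^-2].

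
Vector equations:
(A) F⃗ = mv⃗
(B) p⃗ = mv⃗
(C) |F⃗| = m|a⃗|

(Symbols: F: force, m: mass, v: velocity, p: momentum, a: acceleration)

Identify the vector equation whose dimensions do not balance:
(A) F⃗ = mv⃗

(A) F⃗ = mv⃗: LHS [L M T^-2], RHS [L M T^-1] ✗ — mass times velocity is momentum, not force; should be ma⃗
(B) p⃗ = mv⃗: LHS [L M T^-1], RHS [L M T^-1] ✓ — mass (scalar) times velocity (vector)
(C) |F⃗| = m|a⃗|: LHS [L M T^-2], RHS [L M T^-2] ✓ — magnitudes of vectors are scalars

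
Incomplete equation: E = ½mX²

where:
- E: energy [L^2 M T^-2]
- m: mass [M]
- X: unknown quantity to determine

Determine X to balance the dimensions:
X = v (velocity), dimensions [L T^-1]

E has dimensions [L^2 M T^-2]; the rest of the RHS (½m) has dimensions [M].
So X² must have dimensions [L^2 T^-2], i.e. X has dimensions [L T^-1] — X = v (velocity).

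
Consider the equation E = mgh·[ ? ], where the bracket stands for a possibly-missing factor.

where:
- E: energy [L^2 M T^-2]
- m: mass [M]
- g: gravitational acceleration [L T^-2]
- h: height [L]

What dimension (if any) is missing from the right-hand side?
Nothing is missing — the bracketed factor must be dimensionless.

E has dimensions [L^2 M T^-2] and mgh already has dimensions [L^2 M T^-2], so E = mgh is dimensionally complete.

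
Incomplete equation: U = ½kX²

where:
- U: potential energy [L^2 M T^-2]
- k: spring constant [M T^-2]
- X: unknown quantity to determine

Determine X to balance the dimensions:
X = x (displacement), dimensions [L]

U has dimensions [L^2 M T^-2]; the rest of the RHS (½k) has dimensions [M T^-2].
So X² must have dimensions [L^2], i.e. X has dimensions [L] — X = x (displacement).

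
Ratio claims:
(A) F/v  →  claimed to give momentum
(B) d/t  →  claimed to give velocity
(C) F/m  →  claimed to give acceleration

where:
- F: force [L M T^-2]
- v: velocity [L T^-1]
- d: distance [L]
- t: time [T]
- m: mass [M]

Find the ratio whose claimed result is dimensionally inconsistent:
(A) F/v does not give momentum

(A) F/v: [M T^-1] ≠ momentum [L M T^-1] ✗
(B) d/t: [L T^-1] = velocity [L T^-1] ✓
(C) F/m: [L T^-2] = acceleration [L T^-2] ✓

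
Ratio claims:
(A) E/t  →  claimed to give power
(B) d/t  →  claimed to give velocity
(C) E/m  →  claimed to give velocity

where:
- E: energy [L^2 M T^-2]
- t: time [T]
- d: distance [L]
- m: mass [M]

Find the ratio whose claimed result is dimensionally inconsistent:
(C) E/m does not give velocity

(A) E/t: [L^2 M T^-3] = power [L^2 M T^-3] ✓
(B) d/t: [L T^-1] = velocity [L T^-1] ✓
(C) E/m: [L^2 T^-2] ≠ velocity [L T^-1] ✗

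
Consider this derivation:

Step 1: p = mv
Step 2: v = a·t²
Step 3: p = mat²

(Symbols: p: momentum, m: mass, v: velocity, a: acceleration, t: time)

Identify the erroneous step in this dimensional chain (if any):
Step 2

Step 1: p = mv → LHS [L M T^-1], RHS [L M T^-1] ✓
Step 2: v = a·t² → LHS [L T^-1], RHS [L] ✗

The first dimensional inconsistency appears in step 2: v = a·t²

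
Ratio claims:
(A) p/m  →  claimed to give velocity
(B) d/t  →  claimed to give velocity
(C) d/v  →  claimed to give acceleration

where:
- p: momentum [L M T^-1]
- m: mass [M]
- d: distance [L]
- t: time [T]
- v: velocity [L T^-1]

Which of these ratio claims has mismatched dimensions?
(C) d/v does not give acceleration

(A) p/m: [L T^-1] = velocity [L T^-1] ✓
(B) d/t: [L T^-1] = velocity [L T^-1] ✓
(C) d/v: [T] ≠ acceleration [L T^-2] ✗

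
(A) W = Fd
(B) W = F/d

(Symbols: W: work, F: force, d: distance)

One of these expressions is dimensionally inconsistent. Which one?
(B)

(A) W = Fd: LHS [L^2 M T^-2], RHS [L^2 M T^-2] ✓
(B) W = F/d: LHS [L^2 M T^-2], RHS [M T^-2] ✗

Expression (B) W = F/d is dimensionally incorrect.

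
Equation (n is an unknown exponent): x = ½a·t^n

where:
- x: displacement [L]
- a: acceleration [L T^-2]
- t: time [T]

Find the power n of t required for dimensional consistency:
n = 2

x has dimensions [L]; t has dimensions [T].
The rest of the RHS has dimensions [L T^-2], so t^n must supply [T^2].
With n = 2: ½a·t^2 has dimensions [L], matching the LHS ✓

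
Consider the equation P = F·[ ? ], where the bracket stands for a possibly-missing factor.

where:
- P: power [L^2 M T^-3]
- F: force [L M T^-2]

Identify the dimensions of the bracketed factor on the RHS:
[L T^-1] — velocity (e.g. v)

P has dimensions [L^2 M T^-3]; F has dimensions [L M T^-2].
The bracketed factor must supply [L^2 M T^-3] / [L M T^-2] = [L T^-1].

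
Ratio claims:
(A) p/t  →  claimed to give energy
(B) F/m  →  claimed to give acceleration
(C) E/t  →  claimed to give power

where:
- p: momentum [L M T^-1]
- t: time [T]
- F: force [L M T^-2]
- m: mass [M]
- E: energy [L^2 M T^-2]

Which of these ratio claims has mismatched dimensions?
(A) p/t does not give energy

(A) p/t: [L M T^-2] ≠ energy [L^2 M T^-2] ✗
(B) F/m: [L T^-2] = acceleration [L T^-2] ✓
(C) E/t: [L^2 M T^-3] = power [L^2 M T^-3] ✓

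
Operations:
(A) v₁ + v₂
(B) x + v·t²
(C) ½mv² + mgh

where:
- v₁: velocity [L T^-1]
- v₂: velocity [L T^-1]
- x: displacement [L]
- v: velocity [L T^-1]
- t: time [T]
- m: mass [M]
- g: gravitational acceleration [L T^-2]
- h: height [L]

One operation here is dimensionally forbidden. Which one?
(B) x + v·t²

(A) v₁ + v₂: v₁ [L T^-1] and v₂ [L T^-1] — same dimensions ✓
(B) x + v·t²: x [L] and v·t² [L T] — different dimensions cannot be added/subtracted ✗
(C) ½mv² + mgh: ½mv² [L^2 M T^-2] and mgh [L^2 M T^-2] — same dimensions ✓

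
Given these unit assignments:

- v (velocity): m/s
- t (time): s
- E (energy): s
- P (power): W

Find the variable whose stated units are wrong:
E

The variable E (energy) should have units J, not s.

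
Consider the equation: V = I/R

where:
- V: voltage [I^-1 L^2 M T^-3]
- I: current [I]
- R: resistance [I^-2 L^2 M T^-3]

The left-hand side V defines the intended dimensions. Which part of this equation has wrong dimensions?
The right-hand side term I/R

V has dimensions [I^-1 L^2 M T^-3], but I/R has dimensions [I^3 L^-2 M^-1 T^3], so the term I/R is dimensionally wrong for V.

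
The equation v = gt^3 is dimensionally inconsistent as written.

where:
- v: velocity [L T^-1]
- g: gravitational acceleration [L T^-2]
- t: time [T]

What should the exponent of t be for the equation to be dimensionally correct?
The exponent of t should be 1: v = gt

The LHS v has dimensions [L T^-1]; t has dimensions [T].
As written, the RHS gt^3 (exponent 3 on t) has dimensions [L T], which does not match.
With exponent 1, the RHS gt has dimensions [L T^-1], matching the LHS.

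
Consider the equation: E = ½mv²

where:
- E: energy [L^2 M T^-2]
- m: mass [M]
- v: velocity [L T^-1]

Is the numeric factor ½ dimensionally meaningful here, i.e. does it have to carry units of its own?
No

E has dimensions [L^2 M T^-2] and mv² already has dimensions [L^2 M T^-2], so the equation balances without ½ contributing any dimensions. ½ is a pure (dimensionless) number; changing or removing it would not affect dimensional consistency.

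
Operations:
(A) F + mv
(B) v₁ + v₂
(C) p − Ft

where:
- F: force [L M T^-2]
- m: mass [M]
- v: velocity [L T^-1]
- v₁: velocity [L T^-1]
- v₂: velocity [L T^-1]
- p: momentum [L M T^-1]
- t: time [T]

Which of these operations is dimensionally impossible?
(A) F + mv

(A) F + mv: F [L M T^-2] and mv [L M T^-1] — different dimensions cannot be added/subtracted ✗
(B) v₁ + v₂: v₁ [L T^-1] and v₂ [L T^-1] — same dimensions ✓
(C) p − Ft: p [L M T^-1] and Ft [L M T^-1] — same dimensions ✓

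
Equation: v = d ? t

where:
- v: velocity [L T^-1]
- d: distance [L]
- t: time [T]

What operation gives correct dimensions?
division (÷): v = d ÷ t

v [L T^-1]; d [L]; t [T].
d × t → [L T] ✗
d ÷ t → [L T^-1] ✓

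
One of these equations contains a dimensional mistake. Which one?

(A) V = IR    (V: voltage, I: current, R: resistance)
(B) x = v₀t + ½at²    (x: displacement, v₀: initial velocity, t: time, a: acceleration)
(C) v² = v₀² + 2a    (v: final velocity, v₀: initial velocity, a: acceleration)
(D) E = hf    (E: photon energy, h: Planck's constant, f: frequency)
(C) v² = v₀² + 2a

The equation (C) v² = v₀² + 2a is dimensionally incorrect.

LHS (v²): [L^2 T^-2]
RHS terms:
  - v₀²: [L^2 T^-2] ✓
  - 2a: [L T^-2] ✗ (does not match LHS)

The dimensions do not match. The other three equations balance.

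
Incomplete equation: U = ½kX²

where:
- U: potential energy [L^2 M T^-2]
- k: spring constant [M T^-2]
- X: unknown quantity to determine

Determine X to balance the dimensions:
X = x (displacement), dimensions [L]

U has dimensions [L^2 M T^-2]; the rest of the RHS (½k) has dimensions [M T^-2].
So X² must have dimensions [L^2], i.e. X has dimensions [L] — X = x (displacement).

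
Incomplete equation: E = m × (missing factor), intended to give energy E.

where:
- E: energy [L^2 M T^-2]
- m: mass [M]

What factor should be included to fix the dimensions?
v² (velocity squared), dimensions [L^2 T^-2]

E has dimensions [L^2 M T^-2] and m has dimensions [M].
The missing factor must have dimensions [L^2 M T^-2] / [M] = [L^2 T^-2], i.e. velocity squared (v²).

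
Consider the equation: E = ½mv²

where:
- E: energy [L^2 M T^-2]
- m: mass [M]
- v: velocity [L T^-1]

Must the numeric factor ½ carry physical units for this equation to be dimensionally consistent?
No

E has dimensions [L^2 M T^-2] and mv² already has dimensions [L^2 M T^-2], so the equation balances without ½ contributing any dimensions. ½ is a pure (dimensionless) number; changing or removing it would not affect dimensional consistency.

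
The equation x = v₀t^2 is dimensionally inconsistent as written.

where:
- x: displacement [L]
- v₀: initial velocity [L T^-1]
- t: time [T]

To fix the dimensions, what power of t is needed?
The exponent of t should be 1: x = v₀t

The LHS x has dimensions [L]; t has dimensions [T].
As written, the RHS v₀t^2 (exponent 2 on t) has dimensions [L T], which does not match.
With exponent 1, the RHS v₀t has dimensions [L], matching the LHS.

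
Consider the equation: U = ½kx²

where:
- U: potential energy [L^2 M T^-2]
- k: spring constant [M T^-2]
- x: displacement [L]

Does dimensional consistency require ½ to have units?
No

U has dimensions [L^2 M T^-2] and kx² already has dimensions [L^2 M T^-2], so the equation balances without ½ contributing any dimensions. ½ is a pure (dimensionless) number; changing or removing it would not affect dimensional consistency.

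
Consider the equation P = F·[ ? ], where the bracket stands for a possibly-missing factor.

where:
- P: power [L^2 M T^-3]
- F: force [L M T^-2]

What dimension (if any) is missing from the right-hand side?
[L T^-1] — velocity (e.g. v)

P has dimensions [L^2 M T^-3]; F has dimensions [L M T^-2].
The bracketed factor must supply [L^2 M T^-3] / [L M T^-2] = [L T^-1].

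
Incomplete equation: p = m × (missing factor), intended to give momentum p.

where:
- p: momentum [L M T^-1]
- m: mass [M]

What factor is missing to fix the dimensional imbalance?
v (velocity), dimensions [L T^-1]

p has dimensions [L M T^-1] and m has dimensions [M].
The missing factor must have dimensions [L M T^-1] / [M] = [L T^-1], i.e. velocity (v).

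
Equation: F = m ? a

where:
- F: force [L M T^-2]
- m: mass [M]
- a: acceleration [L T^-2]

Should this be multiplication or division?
multiplication (×): F = m × a

F [L M T^-2]; m [M]; a [L T^-2].
m × a → [L M T^-2] ✓
m ÷ a → [L^-1 M T^2] ✗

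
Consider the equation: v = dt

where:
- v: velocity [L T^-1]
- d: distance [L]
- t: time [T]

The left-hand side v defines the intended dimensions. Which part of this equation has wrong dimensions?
The right-hand side term dt

v has dimensions [L T^-1], but dt has dimensions [L T], so the term dt is dimensionally wrong for v.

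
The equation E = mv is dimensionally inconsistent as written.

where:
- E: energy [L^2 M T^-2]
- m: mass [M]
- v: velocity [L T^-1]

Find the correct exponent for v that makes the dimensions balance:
The exponent of v should be 2: E = mv^2

The LHS E has dimensions [L^2 M T^-2]; v has dimensions [L T^-1].
As written, the RHS mv (exponent 1 on v) has dimensions [L M T^-1], which does not match.
With exponent 2, the RHS mv^2 has dimensions [L^2 M T^-2], matching the LHS.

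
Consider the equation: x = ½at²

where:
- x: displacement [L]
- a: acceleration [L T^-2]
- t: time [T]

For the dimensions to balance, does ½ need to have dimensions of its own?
No

x has dimensions [L] and at² already has dimensions [L], so the equation balances without ½ contributing any dimensions. ½ is a pure (dimensionless) number; changing or removing it would not affect dimensional consistency.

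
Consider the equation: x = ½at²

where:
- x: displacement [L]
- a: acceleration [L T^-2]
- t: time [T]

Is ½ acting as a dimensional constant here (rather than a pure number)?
No

x has dimensions [L] and at² already has dimensions [L], so the equation balances without ½ contributing any dimensions. ½ is a pure (dimensionless) number; changing or removing it would not affect dimensional consistency.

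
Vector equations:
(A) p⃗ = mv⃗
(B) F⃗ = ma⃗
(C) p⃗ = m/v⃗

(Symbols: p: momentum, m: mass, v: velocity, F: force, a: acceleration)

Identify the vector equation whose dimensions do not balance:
(C) p⃗ = m/v⃗

(A) p⃗ = mv⃗: LHS [L M T^-1], RHS [L M T^-1] ✓ — mass (scalar) times velocity (vector)
(B) F⃗ = ma⃗: LHS [L M T^-2], RHS [L M T^-2] ✓ — Force and acceleration are vectors, mass is a scalar
(C) p⃗ = m/v⃗: LHS [L M T^-1], RHS [L^-1 M T] ✗ — momentum is mass times velocity; should be mv⃗ (and division by a vector is undefined)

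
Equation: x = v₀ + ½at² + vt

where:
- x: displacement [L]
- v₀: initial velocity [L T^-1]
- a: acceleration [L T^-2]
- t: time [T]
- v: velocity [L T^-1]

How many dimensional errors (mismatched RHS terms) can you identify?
1

LHS x: [L]
- v₀: [L T^-1] ✗
- ½at²: [L] ✓
- vt: [L] ✓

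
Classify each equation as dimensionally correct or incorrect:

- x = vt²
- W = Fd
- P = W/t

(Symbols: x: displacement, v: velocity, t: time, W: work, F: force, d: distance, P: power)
Dimensionally correct: W = Fd, P = W/t
Dimensionally incorrect: x = vt²
Ordered (correct first, then incorrect): W = Fd, P = W/t, x = vt²

- x = vt²: LHS [L], RHS [L T] → incorrect ✗
- W = Fd: LHS [L^2 M T^-2], RHS [L^2 M T^-2] → correct ✓
- P = W/t: LHS [L^2 M T^-3], RHS [L^2 M T^-3] → correct ✓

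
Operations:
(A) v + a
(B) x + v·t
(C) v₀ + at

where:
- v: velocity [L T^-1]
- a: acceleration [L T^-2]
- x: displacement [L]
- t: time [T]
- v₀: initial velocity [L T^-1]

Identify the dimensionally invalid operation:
(A) v + a

(A) v + a: v [L T^-1] and a [L T^-2] — different dimensions cannot be added/subtracted ✗
(B) x + v·t: x [L] and v·t [L] — same dimensions ✓
(C) v₀ + at: v₀ [L T^-1] and at [L T^-1] — same dimensions ✓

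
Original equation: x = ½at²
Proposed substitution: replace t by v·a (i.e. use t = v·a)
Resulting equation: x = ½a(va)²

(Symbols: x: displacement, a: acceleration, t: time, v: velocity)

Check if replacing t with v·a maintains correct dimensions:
No

[t] = [T] and [v·a] = [L^2 T^-3]. These differ, so the substitution replaces a quantity by one of different dimensions and the result x = ½a(va)² has LHS [L] vs RHS [L^5 T^-8] — inconsistent.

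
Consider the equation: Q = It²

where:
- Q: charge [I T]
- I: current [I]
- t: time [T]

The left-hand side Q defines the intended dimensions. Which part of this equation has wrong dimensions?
The right-hand side term It²

Q has dimensions [I T], but It² has dimensions [I T^2], so the term It² is dimensionally wrong for Q.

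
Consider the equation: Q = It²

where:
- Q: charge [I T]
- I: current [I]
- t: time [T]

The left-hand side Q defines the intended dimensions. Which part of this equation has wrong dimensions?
The right-hand side term It²

Q has dimensions [I T], but It² has dimensions [I T^2], so the term It² is dimensionally wrong for Q.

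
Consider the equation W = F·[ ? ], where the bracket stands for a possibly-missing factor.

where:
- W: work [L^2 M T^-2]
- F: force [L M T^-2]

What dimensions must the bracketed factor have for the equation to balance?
[L] — length (e.g. a distance d)

W has dimensions [L^2 M T^-2]; F has dimensions [L M T^-2].
The bracketed factor must supply [L^2 M T^-2] / [L M T^-2] = [L].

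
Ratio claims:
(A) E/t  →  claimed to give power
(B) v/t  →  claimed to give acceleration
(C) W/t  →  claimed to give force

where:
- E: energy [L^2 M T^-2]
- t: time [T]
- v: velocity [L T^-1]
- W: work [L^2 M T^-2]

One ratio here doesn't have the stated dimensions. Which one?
(C) W/t does not give force

(A) E/t: [L^2 M T^-3] = power [L^2 M T^-3] ✓
(B) v/t: [L T^-2] = acceleration [L T^-2] ✓
(C) W/t: [L^2 M T^-3] ≠ force [L M T^-2] ✗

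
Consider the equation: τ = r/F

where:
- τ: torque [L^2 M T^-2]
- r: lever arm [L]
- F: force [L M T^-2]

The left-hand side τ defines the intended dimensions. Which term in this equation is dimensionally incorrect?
The right-hand side term r/F

τ has dimensions [L^2 M T^-2], but r/F has dimensions [M^-1 T^2], so the term r/F is dimensionally wrong for τ.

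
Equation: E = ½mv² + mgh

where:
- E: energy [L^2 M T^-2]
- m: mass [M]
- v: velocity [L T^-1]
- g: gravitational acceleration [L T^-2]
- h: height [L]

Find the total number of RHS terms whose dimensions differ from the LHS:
0

LHS E: [L^2 M T^-2]
- ½mv²: [L^2 M T^-2] ✓
- mgh: [L^2 M T^-2] ✓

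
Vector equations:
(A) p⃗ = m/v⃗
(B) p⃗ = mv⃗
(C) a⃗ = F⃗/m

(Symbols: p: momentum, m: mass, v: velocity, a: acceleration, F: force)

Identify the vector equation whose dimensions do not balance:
(A) p⃗ = m/v⃗

(A) p⃗ = m/v⃗: LHS [L M T^-1], RHS [L^-1 M T] ✗ — momentum is mass times velocity; should be mv⃗ (and division by a vector is undefined)
(B) p⃗ = mv⃗: LHS [L M T^-1], RHS [L M T^-1] ✓ — mass (scalar) times velocity (vector)
(C) a⃗ = F⃗/m: LHS [L T^-2], RHS [L T^-2] ✓ — force (vector) divided by mass (scalar)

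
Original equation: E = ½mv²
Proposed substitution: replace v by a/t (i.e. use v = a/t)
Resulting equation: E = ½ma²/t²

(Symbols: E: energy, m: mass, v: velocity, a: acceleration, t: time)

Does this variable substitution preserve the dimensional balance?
No

[v] = [L T^-1] and [a/t] = [L T^-3]. These differ, so the substitution replaces a quantity by one of different dimensions and the result E = ½ma²/t² has LHS [L^2 M T^-2] vs RHS [L^2 M T^-6] — inconsistent.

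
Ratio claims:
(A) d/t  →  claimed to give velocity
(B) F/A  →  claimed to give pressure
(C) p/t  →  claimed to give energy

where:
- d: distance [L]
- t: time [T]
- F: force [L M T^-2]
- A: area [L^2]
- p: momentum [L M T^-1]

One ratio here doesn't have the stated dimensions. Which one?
(C) p/t does not give energy

(A) d/t: [L T^-1] = velocity [L T^-1] ✓
(B) F/A: [L^-1 M T^-2] = pressure [L^-1 M T^-2] ✓
(C) p/t: [L M T^-2] ≠ energy [L^2 M T^-2] ✗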